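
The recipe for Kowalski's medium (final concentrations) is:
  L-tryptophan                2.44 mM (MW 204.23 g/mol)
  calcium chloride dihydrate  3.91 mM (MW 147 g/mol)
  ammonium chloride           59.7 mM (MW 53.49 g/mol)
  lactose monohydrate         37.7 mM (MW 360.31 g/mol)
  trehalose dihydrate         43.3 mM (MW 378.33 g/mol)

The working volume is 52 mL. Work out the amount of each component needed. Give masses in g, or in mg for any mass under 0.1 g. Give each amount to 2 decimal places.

Target volume = 52 mL = 0.052 L.
L-tryptophan: 2.44 mmol/L × 204.23 mg/mmol × 0.052 L = 25.91 mg
calcium chloride dihydrate: 3.91 mmol/L × 147 mg/mmol × 0.052 L = 29.89 mg
ammonium chloride: 59.7 mmol/L × 53.49 g/mol × 0.052 L ÷ 1000 = 0.17 g
lactose monohydrate: 37.7 mmol/L × 360.31 g/mol × 0.052 L ÷ 1000 = 0.71 g
trehalose dihydrate: 43.3 mmol/L × 378.33 g/mol × 0.052 L ÷ 1000 = 0.85 g

L-tryptophan 25.91 mg; calcium chloride dihydrate 29.89 mg; ammonium chloride 0.17 g; lactose monohydrate 0.71 g; trehalose dihydrate 0.85 g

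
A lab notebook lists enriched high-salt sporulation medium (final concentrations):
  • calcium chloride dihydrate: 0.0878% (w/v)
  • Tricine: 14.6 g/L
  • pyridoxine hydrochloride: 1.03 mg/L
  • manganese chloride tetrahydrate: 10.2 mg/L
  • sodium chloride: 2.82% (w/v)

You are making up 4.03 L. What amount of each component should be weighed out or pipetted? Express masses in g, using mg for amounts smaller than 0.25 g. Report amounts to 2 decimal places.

calcium chloride dihydrate 3.54 g; Tricine 58.84 g; pyridoxine hydrochloride 4.15 mg; manganese chloride tetrahydrate 41.11 mg; sodium chloride 113.65 g

Working volume: 4.03 L.
calcium chloride dihydrate: 0.0878% w/v = 0.878 g/L → 0.878 × 4.03 L = 3.54 g
Tricine: 14.6 g/L × 4.03 L = 58.84 g
pyridoxine hydrochloride: 1.03 mg/L × 4.03 L = 4.15 mg
manganese chloride tetrahydrate: 10.2 mg/L × 4.03 L = 41.11 mg
sodium chloride: 2.82% w/v = 28.2 g/L → 28.2 × 4.03 L = 113.65 g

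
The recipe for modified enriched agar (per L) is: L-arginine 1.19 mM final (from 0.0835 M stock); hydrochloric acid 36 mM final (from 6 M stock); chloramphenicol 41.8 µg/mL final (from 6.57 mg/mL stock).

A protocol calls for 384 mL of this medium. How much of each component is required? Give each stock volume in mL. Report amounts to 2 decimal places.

L-arginine 5.47 mL; hydrochloric acid 2.30 mL; chloramphenicol 2.44 mL

Target volume = 384 mL = 0.384 L.
L-arginine: dilute stock: 1.19 mM × 384 mL ÷ 83.5 mM = 5.47 mL
hydrochloric acid: V = C2·V2/C1 = 36 mM × 384 mL ÷ 6000 mM = 2.30 mL
chloramphenicol: C1V1 = C2V2 → 41.8 µg/mL × 384 mL ÷ 6570 µg/mL = 2.44 mL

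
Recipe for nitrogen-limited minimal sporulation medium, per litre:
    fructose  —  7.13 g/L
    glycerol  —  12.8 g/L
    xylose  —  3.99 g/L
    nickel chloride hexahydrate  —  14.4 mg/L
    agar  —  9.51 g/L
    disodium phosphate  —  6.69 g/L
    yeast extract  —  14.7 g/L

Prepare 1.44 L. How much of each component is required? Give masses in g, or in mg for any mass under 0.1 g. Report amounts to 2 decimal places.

Scale factor relative to 1 L: 1.44.
fructose: 7.13 g/L × 1.44 L = 10.27 g
glycerol: 12.8 g/L × 1.44 L = 18.43 g
xylose: 3.99 g/L × 1.44 L = 5.75 g
nickel chloride hexahydrate: 14.4 mg/L × 1.44 L = 20.74 mg
agar: 9.51 g/L × 1.44 L = 13.69 g
disodium phosphate: 6.69 g/L × 1.44 L = 9.63 g
yeast extract: 14.7 g/L × 1.44 L = 21.17 g

fructose 10.27 g; glycerol 18.43 g; xylose 5.75 g; nickel chloride hexahydrate 20.74 mg; agar 13.69 g; disodium phosphate 9.63 g; yeast extract 21.17 g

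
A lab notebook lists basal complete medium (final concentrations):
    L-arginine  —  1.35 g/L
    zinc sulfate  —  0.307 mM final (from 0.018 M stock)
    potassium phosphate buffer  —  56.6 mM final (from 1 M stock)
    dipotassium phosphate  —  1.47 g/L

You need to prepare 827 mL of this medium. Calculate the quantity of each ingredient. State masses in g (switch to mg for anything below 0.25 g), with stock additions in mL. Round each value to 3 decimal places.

Scale factor relative to 1 L: 0.827.
L-arginine: 1.35 g/L × 0.827 L = 1.116 g
zinc sulfate: V = C2·V2/C1 = 0.307 mM × 827 mL ÷ 18 mM = 14.105 mL
potassium phosphate buffer: V = C2·V2/C1 = 56.6 mM × 827 mL ÷ 1000 mM = 46.808 mL
dipotassium phosphate: 1.47 g/L × 0.827 L = 1.216 g

L-arginine 1.116 g; zinc sulfate 14.105 mL; potassium phosphate buffer 46.808 mL; dipotassium phosphate 1.216 g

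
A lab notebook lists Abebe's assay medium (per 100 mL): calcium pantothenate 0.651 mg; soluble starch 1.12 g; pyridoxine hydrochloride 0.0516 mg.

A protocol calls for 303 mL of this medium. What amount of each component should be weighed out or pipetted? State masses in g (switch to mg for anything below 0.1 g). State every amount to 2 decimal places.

calcium pantothenate 1.97 mg; soluble starch 3.39 g; pyridoxine hydrochloride 0.16 mg

Scale factor = 303 mL / 100 mL = 3.03.
calcium pantothenate: 0.651 mg × (303 mL / 100 mL) = 1.97 mg
soluble starch: 1.12 g × (303 mL / 100 mL) = 3.39 g
pyridoxine hydrochloride: 0.0516 mg × (303 mL / 100 mL) = 0.16 mg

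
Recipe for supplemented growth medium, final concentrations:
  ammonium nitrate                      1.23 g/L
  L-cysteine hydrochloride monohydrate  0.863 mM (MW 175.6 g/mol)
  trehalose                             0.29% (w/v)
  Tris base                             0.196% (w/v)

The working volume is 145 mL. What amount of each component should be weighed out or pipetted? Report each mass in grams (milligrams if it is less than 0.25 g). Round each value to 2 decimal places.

Scale factor relative to 1 L: 0.145.
ammonium nitrate: 1.23 g/L × 0.145 L = 0.17835 g = 178.35 mg
L-cysteine hydrochloride monohydrate: 0.863 mmol/L × 175.6 mg/mmol × 0.145 L = 21.97 mg
trehalose: 0.29 g per 100 mL × 145 mL ÷ 100 = 0.42 g
Tris base: 0.196 g per 100 mL × 145 mL ÷ 100 = 0.28 g

ammonium nitrate 178.35 mg; L-cysteine hydrochloride monohydrate 21.97 mg; trehalose 0.42 g; Tris base 0.28 g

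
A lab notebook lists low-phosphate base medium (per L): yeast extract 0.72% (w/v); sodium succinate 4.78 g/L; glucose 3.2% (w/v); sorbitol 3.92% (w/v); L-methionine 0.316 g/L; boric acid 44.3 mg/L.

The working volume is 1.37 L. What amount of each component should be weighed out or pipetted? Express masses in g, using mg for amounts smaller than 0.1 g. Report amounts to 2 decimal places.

yeast extract 9.86 g; sodium succinate 6.55 g; glucose 43.84 g; sorbitol 53.70 g; L-methionine 0.43 g; boric acid 60.69 mg

Scale factor relative to 1 L: 1.37.
yeast extract: 0.72% w/v = 7.2 g/L → 7.2 × 1.37 L = 9.86 g
sodium succinate: 4.78 g/L × 1.37 L = 6.55 g
glucose: 3.2 g per 100 mL × 1370 mL ÷ 100 = 43.84 g
sorbitol: 3.92 g per 100 mL × 1370 mL ÷ 100 = 53.70 g
L-methionine: 0.316 g/L × 1.37 L = 0.43 g
boric acid: 44.3 mg/L × 1.37 L = 60.69 mg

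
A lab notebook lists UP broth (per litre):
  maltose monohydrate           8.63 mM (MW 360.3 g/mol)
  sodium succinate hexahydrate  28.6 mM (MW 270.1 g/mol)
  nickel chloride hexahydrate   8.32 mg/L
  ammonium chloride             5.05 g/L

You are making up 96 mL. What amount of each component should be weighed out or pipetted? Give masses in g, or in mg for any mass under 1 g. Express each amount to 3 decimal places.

Working volume: 96 mL = 0.096 L.
maltose monohydrate: 8.63 mmol/L × 360.3 mg/mmol × 0.096 L = 298.501 mg
sodium succinate hexahydrate: 28.6 mmol/L × 270.1 mg/mmol × 0.096 L = 741.587 mg
nickel chloride hexahydrate: 8.32 mg/L × 0.096 L = 0.799 mg
ammonium chloride: 5.05 g/L × 0.096 L = 0.4848 g = 484.800 mg

maltose monohydrate 298.501 mg; sodium succinate hexahydrate 741.587 mg; nickel chloride hexahydrate 0.799 mg; ammonium chloride 484.800 mg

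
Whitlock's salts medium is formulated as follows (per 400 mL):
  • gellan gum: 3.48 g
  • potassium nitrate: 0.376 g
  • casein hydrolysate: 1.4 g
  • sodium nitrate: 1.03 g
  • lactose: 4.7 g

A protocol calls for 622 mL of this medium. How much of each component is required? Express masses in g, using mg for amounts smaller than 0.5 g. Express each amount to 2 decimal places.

gellan gum 5.41 g; potassium nitrate 0.58 g; casein hydrolysate 2.18 g; sodium nitrate 1.60 g; lactose 7.31 g

Scale factor = 622 mL / 400 mL = 1.555.
gellan gum: 3.48 g × (622 mL / 400 mL) = 5.41 g
potassium nitrate: 0.376 g × (622 mL / 400 mL) = 0.58 g
casein hydrolysate: 1.4 g × (622 mL / 400 mL) = 2.18 g
sodium nitrate: 1.03 g × (622 mL / 400 mL) = 1.60 g
lactose: 4.7 g × (622 mL / 400 mL) = 7.31 g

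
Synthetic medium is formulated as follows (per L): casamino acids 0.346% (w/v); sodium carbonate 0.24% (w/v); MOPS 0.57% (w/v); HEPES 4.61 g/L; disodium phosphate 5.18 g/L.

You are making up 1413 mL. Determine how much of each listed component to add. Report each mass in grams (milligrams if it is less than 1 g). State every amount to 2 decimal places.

Target volume = 1413 mL = 1.413 L.
casamino acids: 0.346% w/v = 3.46 g/L → 3.46 × 1.413 L = 4.89 g
sodium carbonate: 0.24 g per 100 mL × 1413 mL ÷ 100 = 3.39 g
MOPS: 0.57 g per 100 mL × 1413 mL ÷ 100 = 8.05 g
HEPES: 4.61 g/L × 1.413 L = 6.51 g
disodium phosphate: 5.18 g/L × 1.413 L = 7.32 g

casamino acids 4.89 g; sodium carbonate 3.39 g; MOPS 8.05 g; HEPES 6.51 g; disodium phosphate 7.32 g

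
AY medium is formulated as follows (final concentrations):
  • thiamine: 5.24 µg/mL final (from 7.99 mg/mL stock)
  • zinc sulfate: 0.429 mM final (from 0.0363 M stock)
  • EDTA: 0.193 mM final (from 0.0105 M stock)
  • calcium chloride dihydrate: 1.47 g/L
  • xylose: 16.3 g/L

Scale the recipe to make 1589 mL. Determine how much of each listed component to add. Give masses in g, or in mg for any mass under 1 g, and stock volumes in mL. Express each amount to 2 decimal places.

thiamine 1.04 mL; zinc sulfate 18.78 mL; EDTA 29.21 mL; calcium chloride dihydrate 2.34 g; xylose 25.90 g

Working volume: 1589 mL = 1.589 L.
thiamine: V = C2·V2/C1 = 5.24 µg/mL × 1589 mL ÷ 7990 µg/mL = 1.04 mL
zinc sulfate: C1V1 = C2V2 → 0.429 mM × 1589 mL ÷ 36.3 mM = 18.78 mL
EDTA: V = C2·V2/C1 = 0.193 mM × 1589 mL ÷ 10.5 mM = 29.21 mL
calcium chloride dihydrate: 1.47 g/L × 1.589 L = 2.34 g
xylose: 16.3 g/L × 1.589 L = 25.90 g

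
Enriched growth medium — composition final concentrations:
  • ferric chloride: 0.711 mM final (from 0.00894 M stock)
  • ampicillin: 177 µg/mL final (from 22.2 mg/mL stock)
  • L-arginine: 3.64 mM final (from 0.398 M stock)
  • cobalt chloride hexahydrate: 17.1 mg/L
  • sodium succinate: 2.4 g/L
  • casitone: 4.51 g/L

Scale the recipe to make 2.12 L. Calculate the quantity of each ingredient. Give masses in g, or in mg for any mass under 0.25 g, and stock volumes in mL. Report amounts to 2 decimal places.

ferric chloride 168.60 mL; ampicillin 16.90 mL; L-arginine 19.39 mL; cobalt chloride hexahydrate 36.25 mg; sodium succinate 5.09 g; casitone 9.56 g

Scale factor relative to 1 L: 2.12.
ferric chloride: C1V1 = C2V2 → 0.711 mM × 2120 mL ÷ 8.94 mM = 168.60 mL
ampicillin: V = C2·V2/C1 = 177 µg/mL × 2120 mL ÷ 22200 µg/mL = 16.90 mL
L-arginine: dilute stock: 3.64 mM × 2120 mL ÷ 398 mM = 19.39 mL
cobalt chloride hexahydrate: 17.1 mg/L × 2.12 L = 36.25 mg
sodium succinate: 2.4 g/L × 2.12 L = 5.09 g
casitone: 4.51 g/L × 2.12 L = 9.56 g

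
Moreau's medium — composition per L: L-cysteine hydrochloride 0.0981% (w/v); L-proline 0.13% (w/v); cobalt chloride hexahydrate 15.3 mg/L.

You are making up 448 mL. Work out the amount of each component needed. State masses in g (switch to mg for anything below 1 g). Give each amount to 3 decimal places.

L-cysteine hydrochloride 439.488 mg; L-proline 582.400 mg; cobalt chloride hexahydrate 6.854 mg

Scale factor relative to 1 L: 0.448.
L-cysteine hydrochloride: 0.0981 g per 100 mL × 448 mL ÷ 100 = 0.439488 g = 439.488 mg
L-proline: 0.13% w/v = 1.3 g/L → 1.3 × 0.448 L = 0.5824 g = 582.400 mg
cobalt chloride hexahydrate: 15.3 mg/L × 0.448 L = 6.854 mg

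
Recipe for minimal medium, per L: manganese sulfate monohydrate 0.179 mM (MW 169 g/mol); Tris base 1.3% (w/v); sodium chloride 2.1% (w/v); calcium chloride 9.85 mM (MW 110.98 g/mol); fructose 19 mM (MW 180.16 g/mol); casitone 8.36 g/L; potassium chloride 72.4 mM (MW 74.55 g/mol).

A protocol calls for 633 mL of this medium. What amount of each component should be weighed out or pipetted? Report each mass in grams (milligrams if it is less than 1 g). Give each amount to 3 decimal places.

Scale factor relative to 1 L: 0.633.
manganese sulfate monohydrate: 0.179 mmol/L × 169 mg/mmol × 0.633 L = 19.149 mg
Tris base: 1.3 g per 100 mL × 633 mL ÷ 100 = 8.229 g
sodium chloride: 2.1 g per 100 mL × 633 mL ÷ 100 = 13.293 g
calcium chloride: 9.85 mmol/L × 110.98 mg/mmol × 0.633 L = 691.966 mg
fructose: 19 mmol/L × 180.16 g/mol × 0.633 L ÷ 1000 = 2.167 g
casitone: 8.36 g/L × 0.633 L = 5.292 g
potassium chloride: 72.4 mmol/L × 74.55 g/mol × 0.633 L ÷ 1000 = 3.417 g

manganese sulfate monohydrate 19.149 mg; Tris base 8.229 g; sodium chloride 13.293 g; calcium chloride 691.966 mg; fructose 2.167 g; casitone 5.292 g; potassium chloride 3.417 g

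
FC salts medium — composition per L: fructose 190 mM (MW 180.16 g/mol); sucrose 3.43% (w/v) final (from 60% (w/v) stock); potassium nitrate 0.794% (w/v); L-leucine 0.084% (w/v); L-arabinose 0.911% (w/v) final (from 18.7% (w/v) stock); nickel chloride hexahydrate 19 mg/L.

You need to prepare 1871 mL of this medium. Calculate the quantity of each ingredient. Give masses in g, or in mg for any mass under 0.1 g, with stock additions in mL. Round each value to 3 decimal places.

Scale factor relative to 1 L: 1.871.
fructose: 190 mmol/L × 180.16 g/mol × 1.871 L ÷ 1000 = 64.045 g
sucrose: dilute stock: 3.43% ÷ 60% × 1871 mL = 106.959 mL
potassium nitrate: 0.794 g per 100 mL × 1871 mL ÷ 100 = 14.856 g
L-leucine: 0.084% w/v = 0.84 g/L → 0.84 × 1.871 L = 1.572 g
L-arabinose: C1V1 = C2V2 → 0.911% ÷ 18.7% × 1871 mL = 91.149 mL
nickel chloride hexahydrate: 19 mg/L × 1.871 L = 35.549 mg

fructose 64.045 g; sucrose 106.959 mL; potassium nitrate 14.856 g; L-leucine 1.572 g; L-arabinose 91.149 mL; nickel chloride hexahydrate 35.549 mg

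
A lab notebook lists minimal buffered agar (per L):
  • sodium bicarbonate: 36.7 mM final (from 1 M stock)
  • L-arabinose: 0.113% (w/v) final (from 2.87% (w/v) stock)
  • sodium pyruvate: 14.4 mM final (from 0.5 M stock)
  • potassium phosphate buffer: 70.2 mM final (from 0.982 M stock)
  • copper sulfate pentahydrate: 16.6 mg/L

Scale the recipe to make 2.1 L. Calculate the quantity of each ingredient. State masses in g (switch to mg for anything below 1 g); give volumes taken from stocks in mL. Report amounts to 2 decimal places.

sodium bicarbonate 77.07 mL; L-arabinose 82.68 mL; sodium pyruvate 60.48 mL; potassium phosphate buffer 150.12 mL; copper sulfate pentahydrate 34.86 mg

Working volume: 2.1 L.
sodium bicarbonate: dilute stock: 36.7 mM × 2100 mL ÷ 1000 mM = 77.07 mL
L-arabinose: C1V1 = C2V2 → 0.113% ÷ 2.87% × 2100 mL = 82.68 mL
sodium pyruvate: V = C2·V2/C1 = 14.4 mM × 2100 mL ÷ 500 mM = 60.48 mL
potassium phosphate buffer: dilute stock: 70.2 mM × 2100 mL ÷ 982 mM = 150.12 mL
copper sulfate pentahydrate: 16.6 mg/L × 2.1 L = 34.86 mg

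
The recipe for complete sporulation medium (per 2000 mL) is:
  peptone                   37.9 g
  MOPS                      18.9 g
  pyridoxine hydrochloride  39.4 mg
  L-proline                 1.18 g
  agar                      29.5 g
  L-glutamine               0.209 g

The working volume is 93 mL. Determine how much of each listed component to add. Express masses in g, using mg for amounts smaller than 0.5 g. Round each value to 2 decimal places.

peptone 1.76 g; MOPS 0.88 g; pyridoxine hydrochloride 1.83 mg; L-proline 54.87 mg; agar 1.37 g; L-glutamine 9.72 mg

Ratio of target to recipe volume: 93 / 2000 = 0.0465.
peptone: 37.9 g × (93 mL / 2000 mL) = 1.76 g
MOPS: 18.9 g × (93 mL / 2000 mL) = 0.88 g
pyridoxine hydrochloride: 39.4 mg × (93 mL / 2000 mL) = 1.83 mg
L-proline: 1.18 g × (93 mL / 2000 mL) = 0.05487 g = 54.87 mg
agar: 29.5 g × (93 mL / 2000 mL) = 1.37 g
L-glutamine: 0.209 g × (93 mL / 2000 mL) = 0.0097185 g = 9.72 mg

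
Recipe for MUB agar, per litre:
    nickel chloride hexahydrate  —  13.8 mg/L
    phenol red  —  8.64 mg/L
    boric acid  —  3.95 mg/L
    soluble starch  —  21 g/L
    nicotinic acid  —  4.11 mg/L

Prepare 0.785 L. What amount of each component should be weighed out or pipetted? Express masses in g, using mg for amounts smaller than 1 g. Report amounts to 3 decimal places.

Working volume: 0.785 L.
nickel chloride hexahydrate: 13.8 mg/L × 0.785 L = 10.833 mg
phenol red: 8.64 mg/L × 0.785 L = 6.782 mg
boric acid: 3.95 mg/L × 0.785 L = 3.101 mg
soluble starch: 21 g/L × 0.785 L = 16.485 g
nicotinic acid: 4.11 mg/L × 0.785 L = 3.226 mg

nickel chloride hexahydrate 10.833 mg; phenol red 6.782 mg; boric acid 3.101 mg; soluble starch 16.485 g; nicotinic acid 3.226 mg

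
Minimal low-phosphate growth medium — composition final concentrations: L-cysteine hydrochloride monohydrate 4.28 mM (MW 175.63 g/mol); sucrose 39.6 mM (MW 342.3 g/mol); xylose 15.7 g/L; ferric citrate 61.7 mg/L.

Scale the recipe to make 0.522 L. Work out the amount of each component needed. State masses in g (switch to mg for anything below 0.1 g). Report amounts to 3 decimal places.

L-cysteine hydrochloride monohydrate 0.392 g; sucrose 7.076 g; xylose 8.195 g; ferric citrate 32.207 mg

Scale factor relative to 1 L: 0.522.
L-cysteine hydrochloride monohydrate: 4.28 mmol/L × 175.63 g/mol × 0.522 L ÷ 1000 = 0.392 g
sucrose: 39.6 mmol/L × 342.3 g/mol × 0.522 L ÷ 1000 = 7.076 g
xylose: 15.7 g/L × 0.522 L = 8.195 g
ferric citrate: 61.7 mg/L × 0.522 L = 32.207 mg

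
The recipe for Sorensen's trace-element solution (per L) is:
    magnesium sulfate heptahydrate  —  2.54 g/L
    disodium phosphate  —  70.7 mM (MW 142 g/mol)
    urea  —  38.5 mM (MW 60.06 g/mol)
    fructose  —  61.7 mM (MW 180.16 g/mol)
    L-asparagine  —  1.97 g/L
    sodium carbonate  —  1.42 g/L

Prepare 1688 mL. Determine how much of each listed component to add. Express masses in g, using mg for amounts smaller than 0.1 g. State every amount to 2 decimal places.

Working volume: 1688 mL = 1.688 L.
magnesium sulfate heptahydrate: 2.54 g/L × 1.688 L = 4.29 g
disodium phosphate: 70.7 mmol/L × 142 g/mol × 1.688 L ÷ 1000 = 16.95 g
urea: 38.5 mmol/L × 60.06 g/mol × 1.688 L ÷ 1000 = 3.90 g
fructose: 61.7 mmol/L × 180.16 g/mol × 1.688 L ÷ 1000 = 18.76 g
L-asparagine: 1.97 g/L × 1.688 L = 3.33 g
sodium carbonate: 1.42 g/L × 1.688 L = 2.40 g

magnesium sulfate heptahydrate 4.29 g; disodium phosphate 16.95 g; urea 3.90 g; fructose 18.76 g; L-asparagine 3.33 g; sodium carbonate 2.40 g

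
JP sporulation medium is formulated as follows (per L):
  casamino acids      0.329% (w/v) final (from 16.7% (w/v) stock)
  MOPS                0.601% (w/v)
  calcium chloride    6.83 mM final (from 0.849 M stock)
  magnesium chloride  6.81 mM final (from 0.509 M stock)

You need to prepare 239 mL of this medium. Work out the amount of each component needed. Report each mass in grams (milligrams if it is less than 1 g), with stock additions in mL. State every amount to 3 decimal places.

Working volume: 239 mL = 0.239 L.
casamino acids: V = C2·V2/C1 = 0.329% ÷ 16.7% × 239 mL = 4.708 mL
MOPS: 0.601 g per 100 mL × 239 mL ÷ 100 = 1.436 g
calcium chloride: dilute stock: 6.83 mM × 239 mL ÷ 849 mM = 1.923 mL
magnesium chloride: C1V1 = C2V2 → 6.81 mM × 239 mL ÷ 509 mM = 3.198 mL

casamino acids 4.708 mL; MOPS 1.436 g; calcium chloride 1.923 mL; magnesium chloride 3.198 mL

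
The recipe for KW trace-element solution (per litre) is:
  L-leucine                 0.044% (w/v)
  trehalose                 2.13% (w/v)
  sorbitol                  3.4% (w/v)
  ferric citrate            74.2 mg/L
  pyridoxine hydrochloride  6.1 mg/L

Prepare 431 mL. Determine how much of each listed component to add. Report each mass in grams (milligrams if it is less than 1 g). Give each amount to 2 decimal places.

L-leucine 189.64 mg; trehalose 9.18 g; sorbitol 14.65 g; ferric citrate 31.98 mg; pyridoxine hydrochloride 2.63 mg

Target volume = 431 mL = 0.431 L.
L-leucine: 0.044% w/v = 0.44 g/L → 0.44 × 0.431 L = 0.18964 g = 189.64 mg
trehalose: 2.13 g per 100 mL × 431 mL ÷ 100 = 9.18 g
sorbitol: 3.4 g per 100 mL × 431 mL ÷ 100 = 14.65 g
ferric citrate: 74.2 mg/L × 0.431 L = 31.98 mg
pyridoxine hydrochloride: 6.1 mg/L × 0.431 L = 2.63 mg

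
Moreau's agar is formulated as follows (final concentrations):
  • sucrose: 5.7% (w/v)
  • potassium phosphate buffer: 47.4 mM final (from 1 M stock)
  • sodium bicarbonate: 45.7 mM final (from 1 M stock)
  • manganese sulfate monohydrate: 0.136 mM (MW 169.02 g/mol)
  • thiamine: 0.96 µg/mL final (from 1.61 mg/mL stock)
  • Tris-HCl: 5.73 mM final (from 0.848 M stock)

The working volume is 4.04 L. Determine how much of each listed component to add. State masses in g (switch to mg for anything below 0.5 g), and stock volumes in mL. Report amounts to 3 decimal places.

Scale factor relative to 1 L: 4.04.
sucrose: 5.7 g per 100 mL × 4040 mL ÷ 100 = 230.280 g
potassium phosphate buffer: dilute stock: 47.4 mM × 4040 mL ÷ 1000 mM = 191.496 mL
sodium bicarbonate: dilute stock: 45.7 mM × 4040 mL ÷ 1000 mM = 184.628 mL
manganese sulfate monohydrate: 0.136 mmol/L × 169.02 mg/mmol × 4.04 L = 92.866 mg
thiamine: V = C2·V2/C1 = 0.96 µg/mL × 4040 mL ÷ 1610 µg/mL = 2.409 mL
Tris-HCl: dilute stock: 5.73 mM × 4040 mL ÷ 848 mM = 27.299 mL

sucrose 230.280 g; potassium phosphate buffer 191.496 mL; sodium bicarbonate 184.628 mL; manganese sulfate monohydrate 92.866 mg; thiamine 2.409 mL; Tris-HCl 27.299 mL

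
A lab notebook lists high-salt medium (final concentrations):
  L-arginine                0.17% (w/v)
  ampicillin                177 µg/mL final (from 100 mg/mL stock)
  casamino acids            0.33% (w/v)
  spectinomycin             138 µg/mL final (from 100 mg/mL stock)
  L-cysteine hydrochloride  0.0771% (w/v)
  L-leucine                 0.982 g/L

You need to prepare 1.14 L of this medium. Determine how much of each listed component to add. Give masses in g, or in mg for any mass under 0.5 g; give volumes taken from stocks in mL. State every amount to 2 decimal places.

Scale factor relative to 1 L: 1.14.
L-arginine: 0.17 g per 100 mL × 1140 mL ÷ 100 = 1.94 g
ampicillin: V = C2·V2/C1 = 177 µg/mL × 1140 mL ÷ 100000 µg/mL = 2.02 mL
casamino acids: 0.33 g per 100 mL × 1140 mL ÷ 100 = 3.76 g
spectinomycin: C1V1 = C2V2 → 138 µg/mL × 1140 mL ÷ 100000 µg/mL = 1.57 mL
L-cysteine hydrochloride: 0.0771% w/v = 0.771 g/L → 0.771 × 1.14 L = 0.88 g
L-leucine: 0.982 g/L × 1.14 L = 1.12 g

L-arginine 1.94 g; ampicillin 2.02 mL; casamino acids 3.76 g; spectinomycin 1.57 mL; L-cysteine hydrochloride 0.88 g; L-leucine 1.12 g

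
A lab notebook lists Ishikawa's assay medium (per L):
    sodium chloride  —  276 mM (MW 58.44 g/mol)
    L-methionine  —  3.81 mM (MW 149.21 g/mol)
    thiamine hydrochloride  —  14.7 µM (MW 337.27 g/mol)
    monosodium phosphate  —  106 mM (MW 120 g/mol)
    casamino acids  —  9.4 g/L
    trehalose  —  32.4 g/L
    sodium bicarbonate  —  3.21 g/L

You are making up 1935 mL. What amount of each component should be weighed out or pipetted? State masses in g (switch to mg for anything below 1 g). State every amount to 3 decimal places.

sodium chloride 31.210 g; L-methionine 1.100 g; thiamine hydrochloride 9.593 mg; monosodium phosphate 24.613 g; casamino acids 18.189 g; trehalose 62.694 g; sodium bicarbonate 6.211 g

Working volume: 1935 mL = 1.935 L.
sodium chloride: 276 mmol/L × 58.44 g/mol × 1.935 L ÷ 1000 = 31.210 g
L-methionine: 3.81 mmol/L × 149.21 g/mol × 1.935 L ÷ 1000 = 1.100 g
thiamine hydrochloride: 14.7 µmol/L × 337.27 g/mol × 1.935 L ÷ 1000 = 9.593 mg
monosodium phosphate: 106 mmol/L × 120 g/mol × 1.935 L ÷ 1000 = 24.613 g
casamino acids: 9.4 g/L × 1.935 L = 18.189 g
trehalose: 32.4 g/L × 1.935 L = 62.694 g
sodium bicarbonate: 3.21 g/L × 1.935 L = 6.211 g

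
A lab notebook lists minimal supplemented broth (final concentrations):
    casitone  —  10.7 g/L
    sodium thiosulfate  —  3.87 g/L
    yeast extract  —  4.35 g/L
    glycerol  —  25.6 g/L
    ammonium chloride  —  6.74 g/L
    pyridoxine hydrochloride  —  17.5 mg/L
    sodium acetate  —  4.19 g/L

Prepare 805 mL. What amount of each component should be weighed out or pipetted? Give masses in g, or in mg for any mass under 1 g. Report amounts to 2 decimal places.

casitone 8.61 g; sodium thiosulfate 3.12 g; yeast extract 3.50 g; glycerol 20.61 g; ammonium chloride 5.43 g; pyridoxine hydrochloride 14.09 mg; sodium acetate 3.37 g

Working volume: 805 mL = 0.805 L.
casitone: 10.7 g/L × 0.805 L = 8.61 g
sodium thiosulfate: 3.87 g/L × 0.805 L = 3.12 g
yeast extract: 4.35 g/L × 0.805 L = 3.50 g
glycerol: 25.6 g/L × 0.805 L = 20.61 g
ammonium chloride: 6.74 g/L × 0.805 L = 5.43 g
pyridoxine hydrochloride: 17.5 mg/L × 0.805 L = 14.09 mg
sodium acetate: 4.19 g/L × 0.805 L = 3.37 g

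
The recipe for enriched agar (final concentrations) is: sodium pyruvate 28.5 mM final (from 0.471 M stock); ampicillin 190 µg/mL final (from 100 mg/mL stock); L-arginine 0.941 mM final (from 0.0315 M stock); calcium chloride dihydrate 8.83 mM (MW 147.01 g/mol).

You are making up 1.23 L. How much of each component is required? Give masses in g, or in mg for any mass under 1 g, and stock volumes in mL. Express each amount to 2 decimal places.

Working volume: 1.23 L.
sodium pyruvate: dilute stock: 28.5 mM × 1230 mL ÷ 471 mM = 74.43 mL
ampicillin: C1V1 = C2V2 → 190 µg/mL × 1230 mL ÷ 100000 µg/mL = 2.34 mL
L-arginine: dilute stock: 0.941 mM × 1230 mL ÷ 31.5 mM = 36.74 mL
calcium chloride dihydrate: 8.83 mmol/L × 147.01 g/mol × 1.23 L ÷ 1000 = 1.60 g

sodium pyruvate 74.43 mL; ampicillin 2.34 mL; L-arginine 36.74 mL; calcium chloride dihydrate 1.60 g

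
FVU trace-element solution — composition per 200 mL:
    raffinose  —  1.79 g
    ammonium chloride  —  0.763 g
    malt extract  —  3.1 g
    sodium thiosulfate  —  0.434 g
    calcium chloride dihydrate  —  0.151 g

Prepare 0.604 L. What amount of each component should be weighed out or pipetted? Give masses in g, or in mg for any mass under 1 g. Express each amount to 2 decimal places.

Scale factor = 604 mL / 200 mL = 3.02.
raffinose: 1.79 g × (604 mL / 200 mL) = 5.41 g
ammonium chloride: 0.763 g × (604 mL / 200 mL) = 2.30 g
malt extract: 3.1 g × (604 mL / 200 mL) = 9.36 g
sodium thiosulfate: 0.434 g × (604 mL / 200 mL) = 1.31 g
calcium chloride dihydrate: 0.151 g × (604 mL / 200 mL) = 0.45602 g = 456.02 mg

raffinose 5.41 g; ammonium chloride 2.30 g; malt extract 9.36 g; sodium thiosulfate 1.31 g; calcium chloride dihydrate 456.02 mg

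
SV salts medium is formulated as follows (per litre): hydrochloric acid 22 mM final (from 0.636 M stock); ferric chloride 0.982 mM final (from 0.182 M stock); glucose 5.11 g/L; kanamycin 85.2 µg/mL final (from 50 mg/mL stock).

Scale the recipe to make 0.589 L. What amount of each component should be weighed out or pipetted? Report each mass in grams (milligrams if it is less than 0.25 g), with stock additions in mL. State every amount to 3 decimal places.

Working volume: 0.589 L.
hydrochloric acid: V = C2·V2/C1 = 22 mM × 589 mL ÷ 636 mM = 20.374 mL
ferric chloride: V = C2·V2/C1 = 0.982 mM × 589 mL ÷ 182 mM = 3.178 mL
glucose: 5.11 g/L × 0.589 L = 3.010 g
kanamycin: C1V1 = C2V2 → 85.2 µg/mL × 589 mL ÷ 50000 µg/mL = 1.004 mL

hydrochloric acid 20.374 mL; ferric chloride 3.178 mL; glucose 3.010 g; kanamycin 1.004 mL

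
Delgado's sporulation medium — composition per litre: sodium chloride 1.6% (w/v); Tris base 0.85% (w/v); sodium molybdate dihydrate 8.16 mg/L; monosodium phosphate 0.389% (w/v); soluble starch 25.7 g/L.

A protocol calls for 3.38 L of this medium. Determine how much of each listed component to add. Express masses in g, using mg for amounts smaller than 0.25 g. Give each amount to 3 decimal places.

Working volume: 3.38 L.
sodium chloride: 1.6 g per 100 mL × 3380 mL ÷ 100 = 54.080 g
Tris base: 0.85% w/v = 8.5 g/L → 8.5 × 3.38 L = 28.730 g
sodium molybdate dihydrate: 8.16 mg/L × 3.38 L = 27.581 mg
monosodium phosphate: 0.389% w/v = 3.89 g/L → 3.89 × 3.38 L = 13.148 g
soluble starch: 25.7 g/L × 3.38 L = 86.866 g

sodium chloride 54.080 g; Tris base 28.730 g; sodium molybdate dihydrate 27.581 mg; monosodium phosphate 13.148 g; soluble starch 86.866 g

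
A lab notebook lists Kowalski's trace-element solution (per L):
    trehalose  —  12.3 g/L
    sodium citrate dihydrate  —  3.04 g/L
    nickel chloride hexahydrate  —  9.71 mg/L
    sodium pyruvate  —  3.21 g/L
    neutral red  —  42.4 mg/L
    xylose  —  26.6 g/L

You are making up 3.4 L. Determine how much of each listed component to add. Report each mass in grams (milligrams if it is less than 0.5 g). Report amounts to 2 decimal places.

trehalose 41.82 g; sodium citrate dihydrate 10.34 g; nickel chloride hexahydrate 33.01 mg; sodium pyruvate 10.91 g; neutral red 144.16 mg; xylose 90.44 g

Working volume: 3.4 L.
trehalose: 12.3 g/L × 3.4 L = 41.82 g
sodium citrate dihydrate: 3.04 g/L × 3.4 L = 10.34 g
nickel chloride hexahydrate: 9.71 mg/L × 3.4 L = 33.01 mg
sodium pyruvate: 3.21 g/L × 3.4 L = 10.91 g
neutral red: 42.4 mg/L × 3.4 L = 144.16 mg
xylose: 26.6 g/L × 3.4 L = 90.44 g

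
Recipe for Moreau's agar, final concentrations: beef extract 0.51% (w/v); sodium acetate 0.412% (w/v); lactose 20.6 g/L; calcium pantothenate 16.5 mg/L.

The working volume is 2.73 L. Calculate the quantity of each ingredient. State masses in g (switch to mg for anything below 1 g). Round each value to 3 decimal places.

beef extract 13.923 g; sodium acetate 11.248 g; lactose 56.238 g; calcium pantothenate 45.045 mg

Scale factor relative to 1 L: 2.73.
beef extract: 0.51 g per 100 mL × 2730 mL ÷ 100 = 13.923 g
sodium acetate: 0.412% w/v = 4.12 g/L → 4.12 × 2.73 L = 11.248 g
lactose: 20.6 g/L × 2.73 L = 56.238 g
calcium pantothenate: 16.5 mg/L × 2.73 L = 45.045 mg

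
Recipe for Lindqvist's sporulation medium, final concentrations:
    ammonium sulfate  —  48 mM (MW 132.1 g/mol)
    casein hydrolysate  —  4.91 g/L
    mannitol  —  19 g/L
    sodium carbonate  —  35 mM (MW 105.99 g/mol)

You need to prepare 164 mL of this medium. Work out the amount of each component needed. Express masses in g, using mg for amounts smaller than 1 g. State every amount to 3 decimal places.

Target volume = 164 mL = 0.164 L.
ammonium sulfate: 48 mmol/L × 132.1 g/mol × 0.164 L ÷ 1000 = 1.040 g
casein hydrolysate: 4.91 g/L × 0.164 L = 0.80524 g = 805.240 mg
mannitol: 19 g/L × 0.164 L = 3.116 g
sodium carbonate: 35 mmol/L × 105.99 mg/mmol × 0.164 L = 608.383 mg

ammonium sulfate 1.040 g; casein hydrolysate 805.240 mg; mannitol 3.116 g; sodium carbonate 608.383 mg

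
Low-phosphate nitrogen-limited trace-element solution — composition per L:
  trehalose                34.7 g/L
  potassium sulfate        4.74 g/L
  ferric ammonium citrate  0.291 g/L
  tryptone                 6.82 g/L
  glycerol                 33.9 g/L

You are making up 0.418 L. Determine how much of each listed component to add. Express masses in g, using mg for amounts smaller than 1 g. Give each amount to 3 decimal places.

Scale factor relative to 1 L: 0.418.
trehalose: 34.7 g/L × 0.418 L = 14.505 g
potassium sulfate: 4.74 g/L × 0.418 L = 1.981 g
ferric ammonium citrate: 0.291 g/L × 0.418 L = 0.121638 g = 121.638 mg
tryptone: 6.82 g/L × 0.418 L = 2.851 g
glycerol: 33.9 g/L × 0.418 L = 14.170 g

trehalose 14.505 g; potassium sulfate 1.981 g; ferric ammonium citrate 121.638 mg; tryptone 2.851 g; glycerol 14.170 g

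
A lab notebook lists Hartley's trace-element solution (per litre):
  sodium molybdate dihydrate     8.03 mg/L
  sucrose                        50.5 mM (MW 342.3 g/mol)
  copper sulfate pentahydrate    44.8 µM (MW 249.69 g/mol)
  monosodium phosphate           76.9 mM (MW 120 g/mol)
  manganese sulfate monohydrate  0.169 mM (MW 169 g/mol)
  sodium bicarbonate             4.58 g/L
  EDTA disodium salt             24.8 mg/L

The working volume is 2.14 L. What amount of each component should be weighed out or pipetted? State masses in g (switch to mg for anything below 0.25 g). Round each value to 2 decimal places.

Working volume: 2.14 L.
sodium molybdate dihydrate: 8.03 mg/L × 2.14 L = 17.18 mg
sucrose: 50.5 mmol/L × 342.3 g/mol × 2.14 L ÷ 1000 = 36.99 g
copper sulfate pentahydrate: 44.8 µmol/L × 249.69 g/mol × 2.14 L ÷ 1000 = 23.94 mg
monosodium phosphate: 76.9 mmol/L × 120 g/mol × 2.14 L ÷ 1000 = 19.75 g
manganese sulfate monohydrate: 0.169 mmol/L × 169 mg/mmol × 2.14 L = 61.12 mg
sodium bicarbonate: 4.58 g/L × 2.14 L = 9.80 g
EDTA disodium salt: 24.8 mg/L × 2.14 L = 53.07 mg

sodium molybdate dihydrate 17.18 mg; sucrose 36.99 g; copper sulfate pentahydrate 23.94 mg; monosodium phosphate 19.75 g; manganese sulfate monohydrate 61.12 mg; sodium bicarbonate 9.80 g; EDTA disodium salt 53.07 mg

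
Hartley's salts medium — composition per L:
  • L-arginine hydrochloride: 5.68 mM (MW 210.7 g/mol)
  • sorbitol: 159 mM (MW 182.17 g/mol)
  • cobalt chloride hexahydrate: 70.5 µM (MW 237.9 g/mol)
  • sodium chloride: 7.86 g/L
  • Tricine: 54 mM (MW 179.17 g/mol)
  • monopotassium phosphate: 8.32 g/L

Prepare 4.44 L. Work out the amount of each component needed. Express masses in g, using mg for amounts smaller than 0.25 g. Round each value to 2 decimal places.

Scale factor relative to 1 L: 4.44.
L-arginine hydrochloride: 5.68 mmol/L × 210.7 g/mol × 4.44 L ÷ 1000 = 5.31 g
sorbitol: 159 mmol/L × 182.17 g/mol × 4.44 L ÷ 1000 = 128.60 g
cobalt chloride hexahydrate: 70.5 µmol/L × 237.9 g/mol × 4.44 L ÷ 1000 = 74.47 mg
sodium chloride: 7.86 g/L × 4.44 L = 34.90 g
Tricine: 54 mmol/L × 179.17 g/mol × 4.44 L ÷ 1000 = 42.96 g
monopotassium phosphate: 8.32 g/L × 4.44 L = 36.94 g

L-arginine hydrochloride 5.31 g; sorbitol 128.60 g; cobalt chloride hexahydrate 74.47 mg; sodium chloride 34.90 g; Tricine 42.96 g; monopotassium phosphate 36.94 g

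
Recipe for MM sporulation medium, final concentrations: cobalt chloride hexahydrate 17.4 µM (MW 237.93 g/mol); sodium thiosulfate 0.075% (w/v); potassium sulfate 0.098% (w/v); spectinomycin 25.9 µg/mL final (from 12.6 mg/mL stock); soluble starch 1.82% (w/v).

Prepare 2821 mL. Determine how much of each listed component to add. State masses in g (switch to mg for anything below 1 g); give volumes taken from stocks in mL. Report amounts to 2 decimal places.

Working volume: 2821 mL = 2.821 L.
cobalt chloride hexahydrate: 17.4 µmol/L × 237.93 g/mol × 2.821 L ÷ 1000 = 11.68 mg
sodium thiosulfate: 0.075% w/v = 0.75 g/L → 0.75 × 2.821 L = 2.12 g
potassium sulfate: 0.098 g per 100 mL × 2821 mL ÷ 100 = 2.76 g
spectinomycin: V = C2·V2/C1 = 25.9 µg/mL × 2821 mL ÷ 12600 µg/mL = 5.80 mL
soluble starch: 1.82 g per 100 mL × 2821 mL ÷ 100 = 51.34 g

cobalt chloride hexahydrate 11.68 mg; sodium thiosulfate 2.12 g; potassium sulfate 2.76 g; spectinomycin 5.80 mL; soluble starch 51.34 g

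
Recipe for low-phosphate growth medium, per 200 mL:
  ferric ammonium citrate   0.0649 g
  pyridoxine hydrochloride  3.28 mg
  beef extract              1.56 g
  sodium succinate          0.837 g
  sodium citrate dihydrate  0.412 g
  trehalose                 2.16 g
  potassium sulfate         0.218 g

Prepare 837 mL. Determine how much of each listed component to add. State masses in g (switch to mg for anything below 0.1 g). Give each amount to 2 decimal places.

ferric ammonium citrate 0.27 g; pyridoxine hydrochloride 13.73 mg; beef extract 6.53 g; sodium succinate 3.50 g; sodium citrate dihydrate 1.72 g; trehalose 9.04 g; potassium sulfate 0.91 g

Scale factor = 837 mL / 200 mL = 4.185.
ferric ammonium citrate: 0.0649 g × (837 mL / 200 mL) = 0.27 g
pyridoxine hydrochloride: 3.28 mg × (837 mL / 200 mL) = 13.73 mg
beef extract: 1.56 g × (837 mL / 200 mL) = 6.53 g
sodium succinate: 0.837 g × (837 mL / 200 mL) = 3.50 g
sodium citrate dihydrate: 0.412 g × (837 mL / 200 mL) = 1.72 g
trehalose: 2.16 g × (837 mL / 200 mL) = 9.04 g
potassium sulfate: 0.218 g × (837 mL / 200 mL) = 0.91 g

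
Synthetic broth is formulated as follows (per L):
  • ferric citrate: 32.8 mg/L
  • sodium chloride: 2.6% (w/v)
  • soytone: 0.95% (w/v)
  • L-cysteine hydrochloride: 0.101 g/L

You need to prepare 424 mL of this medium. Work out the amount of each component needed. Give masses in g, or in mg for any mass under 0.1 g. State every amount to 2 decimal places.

Scale factor relative to 1 L: 0.424.
ferric citrate: 32.8 mg/L × 0.424 L = 13.91 mg
sodium chloride: 2.6% w/v = 26 g/L → 26 × 0.424 L = 11.02 g
soytone: 0.95 g per 100 mL × 424 mL ÷ 100 = 4.03 g
L-cysteine hydrochloride: 0.101 g/L × 0.424 L = 0.042824 g = 42.82 mg

ferric citrate 13.91 mg; sodium chloride 11.02 g; soytone 4.03 g; L-cysteine hydrochloride 42.82 mg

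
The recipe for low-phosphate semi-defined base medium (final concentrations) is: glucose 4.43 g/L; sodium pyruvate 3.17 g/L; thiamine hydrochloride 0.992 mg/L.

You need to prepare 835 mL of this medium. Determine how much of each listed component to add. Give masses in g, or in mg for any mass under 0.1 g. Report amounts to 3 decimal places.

glucose 3.699 g; sodium pyruvate 2.647 g; thiamine hydrochloride 0.828 mg

Working volume: 835 mL = 0.835 L.
glucose: 4.43 g/L × 0.835 L = 3.699 g
sodium pyruvate: 3.17 g/L × 0.835 L = 2.647 g
thiamine hydrochloride: 0.992 mg/L × 0.835 L = 0.828 mg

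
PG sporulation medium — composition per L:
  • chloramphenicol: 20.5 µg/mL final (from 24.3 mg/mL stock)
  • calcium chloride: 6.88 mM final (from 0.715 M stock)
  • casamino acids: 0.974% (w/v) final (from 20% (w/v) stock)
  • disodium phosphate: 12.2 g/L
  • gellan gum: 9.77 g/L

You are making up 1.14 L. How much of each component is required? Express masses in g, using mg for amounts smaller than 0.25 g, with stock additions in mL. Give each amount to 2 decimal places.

Working volume: 1.14 L.
chloramphenicol: V = C2·V2/C1 = 20.5 µg/mL × 1140 mL ÷ 24300 µg/mL = 0.96 mL
calcium chloride: V = C2·V2/C1 = 6.88 mM × 1140 mL ÷ 715 mM = 10.97 mL
casamino acids: C1V1 = C2V2 → 0.974% ÷ 20% × 1140 mL = 55.52 mL
disodium phosphate: 12.2 g/L × 1.14 L = 13.91 g
gellan gum: 9.77 g/L × 1.14 L = 11.14 g

chloramphenicol 0.96 mL; calcium chloride 10.97 mL; casamino acids 55.52 mL; disodium phosphate 13.91 g; gellan gum 11.14 g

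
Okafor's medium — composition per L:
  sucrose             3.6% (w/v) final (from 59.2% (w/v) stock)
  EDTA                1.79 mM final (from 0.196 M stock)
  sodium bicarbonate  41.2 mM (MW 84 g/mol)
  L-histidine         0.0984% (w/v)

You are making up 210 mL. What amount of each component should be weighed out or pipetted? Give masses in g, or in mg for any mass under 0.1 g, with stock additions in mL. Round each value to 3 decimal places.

sucrose 12.770 mL; EDTA 1.918 mL; sodium bicarbonate 0.727 g; L-histidine 0.207 g

Target volume = 210 mL = 0.21 L.
sucrose: V = C2·V2/C1 = 3.6% ÷ 59.2% × 210 mL = 12.770 mL
EDTA: C1V1 = C2V2 → 1.79 mM × 210 mL ÷ 196 mM = 1.918 mL
sodium bicarbonate: 41.2 mmol/L × 84 g/mol × 0.21 L ÷ 1000 = 0.727 g
L-histidine: 0.0984 g per 100 mL × 210 mL ÷ 100 = 0.207 g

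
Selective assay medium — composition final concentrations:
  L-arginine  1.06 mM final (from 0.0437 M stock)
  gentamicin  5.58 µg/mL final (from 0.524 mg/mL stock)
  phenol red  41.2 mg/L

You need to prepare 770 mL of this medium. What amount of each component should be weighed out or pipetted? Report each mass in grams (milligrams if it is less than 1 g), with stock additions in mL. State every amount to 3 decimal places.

L-arginine 18.677 mL; gentamicin 8.200 mL; phenol red 31.724 mg

Scale factor relative to 1 L: 0.77.
L-arginine: dilute stock: 1.06 mM × 770 mL ÷ 43.7 mM = 18.677 mL
gentamicin: dilute stock: 5.58 µg/mL × 770 mL ÷ 524 µg/mL = 8.200 mL
phenol red: 41.2 mg/L × 0.77 L = 31.724 mg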